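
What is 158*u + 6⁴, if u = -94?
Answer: -13556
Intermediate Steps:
158*u + 6⁴ = 158*(-94) + 6⁴ = -14852 + 1296 = -13556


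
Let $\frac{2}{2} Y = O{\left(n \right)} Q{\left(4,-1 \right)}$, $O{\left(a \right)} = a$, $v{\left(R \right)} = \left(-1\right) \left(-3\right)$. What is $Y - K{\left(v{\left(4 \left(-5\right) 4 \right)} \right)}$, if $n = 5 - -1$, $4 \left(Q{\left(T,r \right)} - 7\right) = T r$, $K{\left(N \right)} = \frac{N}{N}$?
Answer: $35$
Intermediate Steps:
$v{\left(R \right)} = 3$
$K{\left(N \right)} = 1$
$Q{\left(T,r \right)} = 7 + \frac{T r}{4}$
$n = 6$ ($n = 5 + 1 = 6$)
$Y = 36$ ($Y = 6 \left(7 + \frac{1}{4} \cdot 4 \left(-1\right)\right) = 6 \left(7 - 1\right) = 6 \cdot 6 = 36$)
$Y - K{\left(v{\left(4 \left(-5\right) 4 \right)} \right)} = 36 - 1 = 35$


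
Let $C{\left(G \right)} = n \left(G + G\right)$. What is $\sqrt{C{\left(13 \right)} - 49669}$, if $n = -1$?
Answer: $i \sqrt{49695} \approx 222.92 i$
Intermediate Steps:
$C{\left(G \right)} = - 2 G$ ($C{\left(G \right)} = - (G + G) = - 2 G$)
$\sqrt{C{\left(13 \right)} - 49669} = \sqrt{\left(-2\right) 13 - 49669} = \sqrt{-26 - 49669} = \sqrt{-49695} = i \sqrt{49695}$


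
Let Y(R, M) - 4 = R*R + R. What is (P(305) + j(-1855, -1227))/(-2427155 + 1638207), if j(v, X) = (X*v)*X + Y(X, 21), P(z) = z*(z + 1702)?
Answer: 1395319927/394474 ≈ 3537.2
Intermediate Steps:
P(z) = z*(1702 + z)
Y(R, M) = 4 + R + R**2 (Y(R, M) = 4 + (R*R + R) = 4 + (R**2 + R) = 4 + (R + R**2) = 4 + R + R**2)
j(v, X) = 4 + X + X**2 + v*X**2 (j(v, X) = (X*v)*X + (4 + X + X**2) = v*X**2 + (4 + X + X**2) = 4 + X + X**2 + v*X**2)
(P(305) + j(-1855, -1227))/(-2427155 + 1638207) = (305*(1702 + 305) + (4 - 1227 + (-1227)**2 - 1855*(-1227)**2))/(-2427155 + 1638207) = (305*2007 + (4 - 1227 + 1505529 - 1855*1505529))/(-788948) = (612135 + (4 - 1227 + 1505529 - 2792756295))*(-1/788948) = (612135 - 2791251989)*(-1/788948) = -2790639854*(-1/788948) = 1395319927/394474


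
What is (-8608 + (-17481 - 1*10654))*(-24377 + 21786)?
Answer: 95201113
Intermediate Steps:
(-8608 + (-17481 - 1*10654))*(-24377 + 21786) = (-8608 + (-17481 - 10654))*(-2591) = (-8608 - 28135)*(-2591) = -36743*(-2591) = 95201113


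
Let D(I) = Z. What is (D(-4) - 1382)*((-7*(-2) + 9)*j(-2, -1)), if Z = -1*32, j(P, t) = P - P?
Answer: 0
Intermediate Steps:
j(P, t) = 0
Z = -32
D(I) = -32
(D(-4) - 1382)*((-7*(-2) + 9)*j(-2, -1)) = (-32 - 1382)*((-7*(-2) + 9)*0) = -1414*(14 + 9)*0 = -32522*0 = -1414*0 = 0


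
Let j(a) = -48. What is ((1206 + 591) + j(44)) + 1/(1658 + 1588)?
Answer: 5677255/3246 ≈ 1749.0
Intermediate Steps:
((1206 + 591) + j(44)) + 1/(1658 + 1588) = ((1206 + 591) - 48) + 1/(1658 + 1588) = (1797 - 48) + 1/3246 = 1749 + 1/3246 = 5677255/3246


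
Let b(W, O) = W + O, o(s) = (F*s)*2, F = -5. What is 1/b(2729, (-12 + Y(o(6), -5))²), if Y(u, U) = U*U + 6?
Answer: 1/3090 ≈ 0.00032362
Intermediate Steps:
o(s) = -10*s (o(s) = -5*s*2 = -10*s)
Y(u, U) = 6 + U² (Y(u, U) = U² + 6 = 6 + U²)
b(W, O) = O + W
1/b(2729, (-12 + Y(o(6), -5))²) = 1/((-12 + (6 + (-5)²))² + 2729) = 1/((-12 + (6 + 25))² + 2729) = 1/((-12 + 31)² + 2729) = 1/(19² + 2729) = 1/(361 + 2729) = 1/3090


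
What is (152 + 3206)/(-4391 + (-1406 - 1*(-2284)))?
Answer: -3358/3513 ≈ -0.95588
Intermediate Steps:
(152 + 3206)/(-4391 + (-1406 - 1*(-2284))) = 3358/(-4391 + (-1406 + 2284)) = 3358/(-4391 + 878) = 3358/(-3513) = 3358*(-1/3513) = -3358/3513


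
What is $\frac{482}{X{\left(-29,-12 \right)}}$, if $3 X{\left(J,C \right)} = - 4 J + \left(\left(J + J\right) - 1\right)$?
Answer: $\frac{482}{19} \approx 25.368$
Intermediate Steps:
$X{\left(J,C \right)} = - \frac{1}{3} - \frac{2 J}{3}$ ($X{\left(J,C \right)} = \frac{- 4 J + \left(\left(J + J\right) - 1\right)}{3} = \frac{- 4 J + \left(2 J - 1\right)}{3} = \frac{- 4 J + \left(-1 + 2 J\right)}{3} = \frac{-1 - 2 J}{3} = - \frac{1}{3} - \frac{2 J}{3}$)
$\frac{482}{X{\left(-29,-12 \right)}} = \frac{482}{- \frac{1}{3} - - \frac{58}{3}} = \frac{482}{- \frac{1}{3} + \frac{58}{3}} = \frac{482}{19}$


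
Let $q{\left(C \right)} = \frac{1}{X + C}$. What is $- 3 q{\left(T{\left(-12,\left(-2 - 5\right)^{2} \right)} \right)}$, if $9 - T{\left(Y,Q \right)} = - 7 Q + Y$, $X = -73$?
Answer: $- \frac{1}{97} \approx -0.010309$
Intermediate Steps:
$T{\left(Y,Q \right)} = 9 - Y + 7 Q$ ($T{\left(Y,Q \right)} = 9 - \left(- 7 Q + Y\right) = 9 - \left(Y - 7 Q\right) = 9 + \left(- Y + 7 Q\right) = 9 - Y + 7 Q$)
$q{\left(C \right)} = \frac{1}{-73 + C}$
$- 3 q{\left(T{\left(-12,\left(-2 - 5\right)^{2} \right)} \right)} = - \frac{3}{-73 + \left(9 - -12 + 7 \left(-2 - 5\right)^{2}\right)} = - \frac{3}{-73 + \left(9 + 12 + 7 \left(-7\right)^{2}\right)} = - \frac{3}{-73 + \left(9 + 12 + 7 \cdot 49\right)} = - \frac{3}{-73 + \left(9 + 12 + 343\right)} = - \frac{3}{-73 + 364} = - \frac{3}{291} = \left(-3\right) \frac{1}{291} = - \frac{1}{97}$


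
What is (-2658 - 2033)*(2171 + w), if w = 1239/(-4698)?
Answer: -15946458743/1566 ≈ -1.0183e+7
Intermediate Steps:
w = -413/1566 (w = 1239*(-1/4698) = -413/1566 ≈ -0.26373)
(-2658 - 2033)*(2171 + w) = (-2658 - 2033)*(2171 - 413/1566) = -4691*3399373/1566 = -15946458743/1566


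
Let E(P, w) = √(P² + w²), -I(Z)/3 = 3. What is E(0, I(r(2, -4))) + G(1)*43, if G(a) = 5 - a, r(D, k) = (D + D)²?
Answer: 181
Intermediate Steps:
r(D, k) = 4*D² (r(D, k) = (2*D)² = 4*D²)
I(Z) = -9 (I(Z) = -3*3 = -9)
E(0, I(r(2, -4))) + G(1)*43 = √(0² + (-9)²) + (5 - 1*1)*43 = √(0 + 81) + (5 - 1)*43 = √81 + 4*43 = 9 + 172 = 181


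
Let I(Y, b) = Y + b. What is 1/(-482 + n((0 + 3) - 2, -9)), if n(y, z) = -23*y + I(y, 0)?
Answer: -1/504 ≈ -0.0019841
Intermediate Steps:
n(y, z) = -22*y (n(y, z) = -23*y + (y + 0) = -23*y + y = -22*y)
1/(-482 + n((0 + 3) - 2, -9)) = 1/(-482 - 22*((0 + 3) - 2)) = 1/(-482 - 22*(3 - 2)) = 1/(-482 - 22*1) = 1/(-482 - 22) = 1/(-504) = -1/504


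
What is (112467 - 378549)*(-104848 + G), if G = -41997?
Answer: 39072811290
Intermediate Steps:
(112467 - 378549)*(-104848 + G) = (112467 - 378549)*(-104848 - 41997) = -266082*(-146845) = 39072811290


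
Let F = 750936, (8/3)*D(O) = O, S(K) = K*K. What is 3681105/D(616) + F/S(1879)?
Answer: 4332277901507/271859357 ≈ 15936.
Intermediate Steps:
S(K) = K²
D(O) = 3*O/8
3681105/D(616) + F/S(1879) = 3681105/(((3/8)*616)) + 750936/(1879²) = 3681105/231 + 750936/3530641 = 3681105*(1/231) + 750936*(1/3530641) = 1227035/77 + 750936/3530641 = 4332277901507/271859357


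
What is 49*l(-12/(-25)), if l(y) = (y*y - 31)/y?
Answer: -942319/300 ≈ -3141.1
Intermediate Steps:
l(y) = (-31 + y²)/y (l(y) = (y² - 31)/y = (-31 + y²)/y)
49*l(-12/(-25)) = 49*(-12/(-25) - 31/((-12/(-25)))) = 49*(-12*(-1/25) - 31/((-12*(-1/25)))) = 49*(12/25 - 31/12/25) = 49*(12/25 - 31*25/12) = 49*(12/25 - 775/12) = 49*(-19231/300) = -942319/300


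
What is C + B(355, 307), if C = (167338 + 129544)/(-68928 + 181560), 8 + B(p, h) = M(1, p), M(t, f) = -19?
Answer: -1372091/56316 ≈ -24.364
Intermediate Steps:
B(p, h) = -27 (B(p, h) = -8 - 19 = -27)
C = 148441/56316 (C = 296882/112632 = 296882*(1/112632) = 148441/56316 ≈ 2.6359)
C + B(355, 307) = 148441/56316 - 27 = -1372091/56316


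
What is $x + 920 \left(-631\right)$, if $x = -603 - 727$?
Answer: $-581850$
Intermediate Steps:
$x = -1330$ ($x = -603 - 727 = -1330$)
$x + 920 \left(-631\right) = -1330 + 920 \left(-631\right) = -1330 - 580520 = -581850$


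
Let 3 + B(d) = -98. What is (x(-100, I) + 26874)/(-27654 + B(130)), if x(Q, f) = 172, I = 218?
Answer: -27046/27755 ≈ -0.97445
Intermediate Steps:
B(d) = -101 (B(d) = -3 - 98 = -101)
(x(-100, I) + 26874)/(-27654 + B(130)) = (172 + 26874)/(-27654 - 101) = 27046/(-27755) = 27046*(-1/27755) = -27046/27755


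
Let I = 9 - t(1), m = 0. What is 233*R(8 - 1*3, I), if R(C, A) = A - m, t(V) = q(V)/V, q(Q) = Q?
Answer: 1864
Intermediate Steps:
t(V) = 1 (t(V) = V/V = 1)
I = 8 (I = 9 - 1*1 = 9 - 1 = 8)
R(C, A) = A (R(C, A) = A - 1*0 = A + 0 = A)
233*R(8 - 1*3, I) = 233*8 = 1864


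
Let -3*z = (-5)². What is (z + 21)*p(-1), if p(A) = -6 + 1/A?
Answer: -266/3 ≈ -88.667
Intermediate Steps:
z = -25/3 (z = -⅓*(-5)² = -⅓*25 = -25/3 ≈ -8.3333)
(z + 21)*p(-1) = (-25/3 + 21)*(-6 + 1/(-1)) = 38*(-6 - 1)/3 = (38/3)*(-7) = -266/3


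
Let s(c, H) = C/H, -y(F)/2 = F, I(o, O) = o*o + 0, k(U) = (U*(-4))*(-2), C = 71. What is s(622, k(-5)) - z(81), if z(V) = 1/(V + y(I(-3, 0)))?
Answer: -4513/2520 ≈ -1.7909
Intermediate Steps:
k(U) = 8*U (k(U) = -4*U*(-2) = 8*U)
I(o, O) = o² (I(o, O) = o² + 0 = o²)
y(F) = -2*F
s(c, H) = 71/H
z(V) = 1/(-18 + V) (z(V) = 1/(V - 2*(-3)²) = 1/(V - 2*9) = 1/(V - 18) = 1/(-18 + V))
s(622, k(-5)) - z(81) = 71/((8*(-5))) - 1/(-18 + 81) = 71/(-40) - 1/63 = 71*(-1/40) - 1*1/63 = -71/40 - 1/63 = -4513/2520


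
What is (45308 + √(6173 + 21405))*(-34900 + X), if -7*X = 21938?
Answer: -1723244472 - 38034*√27578 ≈ -1.7296e+9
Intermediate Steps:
X = -3134 (X = -⅐*21938 = -3134)
(45308 + √(6173 + 21405))*(-34900 + X) = (45308 + √(6173 + 21405))*(-34900 - 3134) = (45308 + √27578)*(-38034) = -1723244472 - 38034*√27578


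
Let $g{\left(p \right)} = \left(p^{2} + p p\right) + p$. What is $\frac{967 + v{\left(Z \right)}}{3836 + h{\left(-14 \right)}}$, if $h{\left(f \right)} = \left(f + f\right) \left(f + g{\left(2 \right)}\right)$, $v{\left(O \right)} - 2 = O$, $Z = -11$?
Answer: $\frac{479}{1974} \approx 0.24265$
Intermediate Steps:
$g{\left(p \right)} = p + 2 p^{2}$ ($g{\left(p \right)} = \left(p^{2} + p^{2}\right) + p = 2 p^{2} + p = p + 2 p^{2}$)
$v{\left(O \right)} = 2 + O$
$h{\left(f \right)} = 2 f \left(10 + f\right)$ ($h{\left(f \right)} = \left(f + f\right) \left(f + 2 \left(1 + 2 \cdot 2\right)\right) = 2 f \left(f + 2 \left(1 + 4\right)\right) = 2 f \left(f + 2 \cdot 5\right) = 2 f \left(f + 10\right) = 2 f \left(10 + f\right)$)
$\frac{967 + v{\left(Z \right)}}{3836 + h{\left(-14 \right)}} = \frac{967 + \left(2 - 11\right)}{3836 + 2 \left(-14\right) \left(10 - 14\right)} = \frac{967 - 9}{3836 + 2 \left(-14\right) \left(-4\right)} = \frac{958}{3836 + 112} = \frac{958}{3948} = 958 \cdot \frac{1}{3948} = \frac{479}{1974}$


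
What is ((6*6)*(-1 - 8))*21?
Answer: -6804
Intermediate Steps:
((6*6)*(-1 - 8))*21 = (36*(-9))*21 = -324*21 = -6804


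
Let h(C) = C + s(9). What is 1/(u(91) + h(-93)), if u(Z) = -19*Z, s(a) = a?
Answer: -1/1813 ≈ -0.00055157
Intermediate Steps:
h(C) = 9 + C (h(C) = C + 9 = 9 + C)
1/(u(91) + h(-93)) = 1/(-19*91 + (9 - 93)) = 1/(-1729 - 84) = 1/(-1813) = -1/1813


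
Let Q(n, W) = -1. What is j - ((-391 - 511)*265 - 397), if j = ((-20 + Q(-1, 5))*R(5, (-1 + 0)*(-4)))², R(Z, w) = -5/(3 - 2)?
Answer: 250452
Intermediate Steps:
R(Z, w) = -5 (R(Z, w) = -5/1 = -5*1 = -5)
j = 11025 (j = ((-20 - 1)*(-5))² = (-21*(-5))² = 105² = 11025)
j - ((-391 - 511)*265 - 397) = 11025 - ((-391 - 511)*265 - 397) = 11025 - (-902*265 - 397) = 11025 - (-239030 - 397) = 11025 - 1*(-239427) = 11025 + 239427 = 250452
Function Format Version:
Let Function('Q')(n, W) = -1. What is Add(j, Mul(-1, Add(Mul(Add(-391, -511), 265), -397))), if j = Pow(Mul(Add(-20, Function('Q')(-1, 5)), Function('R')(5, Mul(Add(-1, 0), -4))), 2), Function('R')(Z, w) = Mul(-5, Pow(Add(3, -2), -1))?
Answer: 250452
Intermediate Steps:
Function('R')(Z, w) = -5 (Function('R')(Z, w) = Mul(-5, Pow(1, -1)) = Mul(-5, 1) = -5)
j = 11025 (j = Pow(Mul(Add(-20, -1), -5), 2) = Pow(Mul(-21, -5), 2) = Pow(105, 2) = 11025)
Add(j, Mul(-1, Add(Mul(Add(-391, -511), 265), -397))) = Add(11025, Mul(-1, Add(Mul(Add(-391, -511), 265), -397))) = Add(11025, Mul(-1, Add(Mul(-902, 265), -397))) = Add(11025, Mul(-1, Add(-239030, -397))) = Add(11025, Mul(-1, -239427)) = Add(11025, 239427) = 250452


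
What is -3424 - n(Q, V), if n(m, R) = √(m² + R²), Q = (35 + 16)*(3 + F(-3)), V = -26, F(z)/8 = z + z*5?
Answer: -3424 - √51711157 ≈ -10615.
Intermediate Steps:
F(z) = 48*z (F(z) = 8*(z + z*5) = 8*(z + 5*z) = 8*(6*z) = 48*z)
Q = -7191 (Q = (35 + 16)*(3 + 48*(-3)) = 51*(3 - 144) = 51*(-141) = -7191)
n(m, R) = √(R² + m²)
-3424 - n(Q, V) = -3424 - √((-26)² + (-7191)²) = -3424 - √(676 + 51710481) = -3424 - √51711157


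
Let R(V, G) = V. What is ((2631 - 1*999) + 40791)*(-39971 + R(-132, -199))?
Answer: -1701289569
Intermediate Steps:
((2631 - 1*999) + 40791)*(-39971 + R(-132, -199)) = ((2631 - 1*999) + 40791)*(-39971 - 132) = ((2631 - 999) + 40791)*(-40103) = (1632 + 40791)*(-40103) = 42423*(-40103) = -1701289569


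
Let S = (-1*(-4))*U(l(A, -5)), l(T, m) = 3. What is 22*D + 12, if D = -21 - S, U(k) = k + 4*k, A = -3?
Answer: -1770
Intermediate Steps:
U(k) = 5*k
S = 60 (S = (-1*(-4))*(5*3) = 4*15 = 60)
D = -81 (D = -21 - 1*60 = -21 - 60 = -81)
22*D + 12 = 22*(-81) + 12 = -1782 + 12 = -1770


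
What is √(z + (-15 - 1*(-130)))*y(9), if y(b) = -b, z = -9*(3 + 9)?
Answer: -9*√7 ≈ -23.812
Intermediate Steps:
z = -108 (z = -9*12 = -108)
√(z + (-15 - 1*(-130)))*y(9) = √(-108 + (-15 - 1*(-130)))*(-1*9) = √(-108 + (-15 + 130))*(-9) = √(-108 + 115)*(-9) = √7*(-9) = -9*√7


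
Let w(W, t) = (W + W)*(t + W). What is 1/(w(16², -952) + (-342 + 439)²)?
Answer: -1/346943 ≈ -2.8823e-6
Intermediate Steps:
w(W, t) = 2*W*(W + t) (w(W, t) = (2*W)*(W + t) = 2*W*(W + t))
1/(w(16², -952) + (-342 + 439)²) = 1/(2*16²*(16² - 952) + (-342 + 439)²) = 1/(2*256*(256 - 952) + 97²) = 1/(2*256*(-696) + 9409) = 1/(-356352 + 9409) = 1/(-346943) = -1/346943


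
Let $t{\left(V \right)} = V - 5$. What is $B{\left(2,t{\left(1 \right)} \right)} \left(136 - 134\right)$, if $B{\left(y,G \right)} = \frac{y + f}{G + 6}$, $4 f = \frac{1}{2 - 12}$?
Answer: $\frac{79}{40} \approx 1.975$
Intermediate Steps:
$t{\left(V \right)} = -5 + V$
$f = - \frac{1}{40}$ ($f = \frac{1}{4 \left(2 - 12\right)} = \frac{1}{4 \left(-10\right)} = \frac{1}{4} \left(- \frac{1}{10}\right) = - \frac{1}{40} \approx -0.025$)
$B{\left(y,G \right)} = \frac{- \frac{1}{40} + y}{6 + G}$ ($B{\left(y,G \right)} = \frac{y - \frac{1}{40}}{G + 6} = \frac{- \frac{1}{40} + y}{6 + G}$)
$B{\left(2,t{\left(1 \right)} \right)} \left(136 - 134\right) = \frac{- \frac{1}{40} + 2}{6 + \left(-5 + 1\right)} \left(136 - 134\right) = \frac{1}{6 - 4} \cdot \frac{79}{40} \cdot 2 = \frac{1}{2} \cdot \frac{79}{40} \cdot 2 = \frac{79}{80} \cdot 2 = \frac{79}{40}$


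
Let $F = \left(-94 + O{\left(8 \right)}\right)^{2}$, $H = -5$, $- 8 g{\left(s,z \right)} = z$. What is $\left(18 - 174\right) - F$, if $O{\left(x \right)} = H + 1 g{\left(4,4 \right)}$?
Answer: $- \frac{40225}{4} \approx -10056.0$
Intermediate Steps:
$g{\left(s,z \right)} = - \frac{z}{8}$
$O{\left(x \right)} = - \frac{11}{2}$ ($O{\left(x \right)} = -5 + 1 \left(\left(- \frac{1}{8}\right) 4\right) = -5 + 1 \left(- \frac{1}{2}\right) = -5 - \frac{1}{2} = - \frac{11}{2}$)
$F = \frac{39601}{4}$ ($F = \left(-94 - \frac{11}{2}\right)^{2} = \left(- \frac{199}{2}\right)^{2} = \frac{39601}{4} \approx 9900.3$)
$\left(18 - 174\right) - F = \left(18 - 174\right) - \frac{39601}{4} = -156 - \frac{39601}{4} = - \frac{40225}{4}$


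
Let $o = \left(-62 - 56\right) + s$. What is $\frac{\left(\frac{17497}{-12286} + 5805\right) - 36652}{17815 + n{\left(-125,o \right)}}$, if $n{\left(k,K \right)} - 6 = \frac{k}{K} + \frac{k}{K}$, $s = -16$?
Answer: $- \frac{25393250513}{14671105752} \approx -1.7308$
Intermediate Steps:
$o = -134$ ($o = \left(-62 - 56\right) - 16 = -118 - 16 = -134$)
$n{\left(k,K \right)} = 6 + \frac{2 k}{K}$ ($n{\left(k,K \right)} = 6 + \left(\frac{k}{K} + \frac{k}{K}\right) = 6 + \frac{2 k}{K}$)
$\frac{\left(\frac{17497}{-12286} + 5805\right) - 36652}{17815 + n{\left(-125,o \right)}} = \frac{\left(\frac{17497}{-12286} + 5805\right) - 36652}{17815 + \left(6 + 2 \left(-125\right) \frac{1}{-134}\right)} = \frac{\left(17497 \left(- \frac{1}{12286}\right) + 5805\right) - 36652}{17815 + \left(6 + 2 \left(-125\right) \left(- \frac{1}{134}\right)\right)} = \frac{\left(- \frac{17497}{12286} + 5805\right) - 36652}{17815 + \left(6 + \frac{125}{67}\right)} = \frac{\frac{71302733}{12286} - 36652}{17815 + \frac{527}{67}} = - \frac{379003739}{12286 \cdot \frac{1194132}{67}} = \left(- \frac{379003739}{12286}\right) \frac{67}{1194132} = - \frac{25393250513}{14671105752}$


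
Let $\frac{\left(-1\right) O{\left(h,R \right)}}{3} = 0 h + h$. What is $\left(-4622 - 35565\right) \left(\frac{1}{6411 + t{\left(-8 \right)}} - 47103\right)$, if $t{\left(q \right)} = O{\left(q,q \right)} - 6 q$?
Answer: $\frac{12271853875876}{6483} \approx 1.8929 \cdot 10^{9}$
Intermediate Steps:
$O{\left(h,R \right)} = - 3 h$ ($O{\left(h,R \right)} = - 3 \left(0 h + h\right) = - 3 \left(0 + h\right) = - 3 h$)
$t{\left(q \right)} = - 9 q$ ($t{\left(q \right)} = - 3 q - 6 q = - 9 q$)
$\left(-4622 - 35565\right) \left(\frac{1}{6411 + t{\left(-8 \right)}} - 47103\right) = \left(-4622 - 35565\right) \left(\frac{1}{6411 - -72} - 47103\right) = - 40187 \left(\frac{1}{6411 + 72} - 47103\right) = - 40187 \left(\frac{1}{6483} - 47103\right) = \left(-40187\right) \left(- \frac{305368748}{6483}\right) = \frac{12271853875876}{6483}$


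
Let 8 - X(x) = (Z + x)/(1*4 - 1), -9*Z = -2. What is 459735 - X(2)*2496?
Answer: 3974543/9 ≈ 4.4162e+5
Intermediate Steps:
Z = 2/9 (Z = -⅑*(-2) = 2/9 ≈ 0.22222)
X(x) = 214/27 - x/3 (X(x) = 8 - (2/9 + x)/(1*4 - 1) = 8 - (2/9 + x)/(4 - 1) = 8 - (2/9 + x)/3 = 8 - (2/27 + x/3) = 8 + (-2/27 - x/3) = 214/27 - x/3)
459735 - X(2)*2496 = 459735 - (214/27 - ⅓*2)*2496 = 459735 - (214/27 - ⅔)*2496 = 459735 - 196*2496/27 = 459735 - 1*163072/9 = 459735 - 163072/9 = 3974543/9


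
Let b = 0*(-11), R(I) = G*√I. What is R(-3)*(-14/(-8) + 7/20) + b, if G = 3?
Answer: 63*I*√3/10 ≈ 10.912*I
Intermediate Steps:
R(I) = 3*√I
b = 0
R(-3)*(-14/(-8) + 7/20) + b = (3*√(-3))*(-14/(-8) + 7/20) + 0 = (3*(I*√3))*(-14*(-⅛) + 7*(1/20)) + 0 = (3*I*√3)*(7/4 + 7/20) + 0 = (3*I*√3)*(21/10) + 0 = 63*I*√3/10 + 0 = 63*I*√3/10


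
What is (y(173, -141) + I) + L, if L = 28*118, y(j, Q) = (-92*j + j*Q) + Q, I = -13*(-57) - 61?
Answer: -36466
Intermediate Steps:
I = 680 (I = 741 - 61 = 680)
y(j, Q) = Q - 92*j + Q*j (y(j, Q) = (-92*j + Q*j) + Q = Q - 92*j + Q*j)
L = 3304
(y(173, -141) + I) + L = ((-141 - 92*173 - 141*173) + 680) + 3304 = ((-141 - 15916 - 24393) + 680) + 3304 = (-40450 + 680) + 3304 = -39770 + 3304 = -36466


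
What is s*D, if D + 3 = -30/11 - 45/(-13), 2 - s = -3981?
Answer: -1290492/143 ≈ -9024.4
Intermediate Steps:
s = 3983 (s = 2 - 1*(-3981) = 2 + 3981 = 3983)
D = -324/143 (D = -3 + (-30/11 - 45/(-13)) = -3 + (-30*1/11 - 45*(-1/13)) = -3 + (-30/11 + 45/13) = -3 + 105/143 = -324/143 ≈ -2.2657)
s*D = 3983*(-324/143) = -1290492/143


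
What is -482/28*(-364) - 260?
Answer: 6006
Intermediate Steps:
-482/28*(-364) - 260 = -482*1/28*(-364) - 260 = -241/14*(-364) - 260 = 6266 - 260 = 6006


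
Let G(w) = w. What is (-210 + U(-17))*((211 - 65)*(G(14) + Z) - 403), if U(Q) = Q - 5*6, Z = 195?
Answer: -7738527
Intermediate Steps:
U(Q) = -30 + Q (U(Q) = Q - 30 = -30 + Q)
(-210 + U(-17))*((211 - 65)*(G(14) + Z) - 403) = (-210 + (-30 - 17))*((211 - 65)*(14 + 195) - 403) = (-210 - 47)*(146*209 - 403) = -257*(30514 - 403) = -257*30111 = -7738527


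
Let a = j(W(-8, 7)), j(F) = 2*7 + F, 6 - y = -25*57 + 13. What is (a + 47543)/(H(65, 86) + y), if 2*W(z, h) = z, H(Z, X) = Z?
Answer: 47553/1483 ≈ 32.065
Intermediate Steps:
y = 1418 (y = 6 - (-25*57 + 13) = 6 - (-1425 + 13) = 6 - 1*(-1412) = 6 + 1412 = 1418)
W(z, h) = z/2
j(F) = 14 + F
a = 10 (a = 14 + (1/2)*(-8) = 14 - 4 = 10)
(a + 47543)/(H(65, 86) + y) = (10 + 47543)/(65 + 1418) = 47553/1483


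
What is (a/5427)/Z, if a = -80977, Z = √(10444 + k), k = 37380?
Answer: -80977*√61/9269316 ≈ -0.068231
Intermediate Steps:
Z = 28*√61 (Z = √(10444 + 37380) = √47824 = 28*√61 ≈ 218.69)
(a/5427)/Z = (-80977/5427)/((28*√61)) = (-80977*1/5427)*(√61/1708) = -80977*√61/9269316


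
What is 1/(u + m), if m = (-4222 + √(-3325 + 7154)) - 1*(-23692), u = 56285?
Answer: 75755/5738816196 - √3829/5738816196 ≈ 1.3190e-5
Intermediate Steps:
m = 19470 + √3829 (m = (-4222 + √3829) + 23692 = 19470 + √3829 ≈ 19532.)
1/(u + m) = 1/(56285 + (19470 + √3829)) = 1/(75755 + √3829)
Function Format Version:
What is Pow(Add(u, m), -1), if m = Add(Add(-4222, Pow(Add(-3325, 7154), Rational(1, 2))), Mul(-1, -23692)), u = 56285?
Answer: Add(Rational(75755, 5738816196), Mul(Rational(-1, 5738816196), Pow(3829, Rational(1, 2)))) ≈ 1.3190e-5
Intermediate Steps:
m = Add(19470, Pow(3829, Rational(1, 2))) (m = Add(Add(-4222, Pow(3829, Rational(1, 2))), 23692) = Add(19470, Pow(3829, Rational(1, 2))) ≈ 19532.)
Pow(Add(u, m), -1) = Pow(Add(56285, Add(19470, Pow(3829, Rational(1, 2)))), -1) = Pow(Add(75755, Pow(3829, Rational(1, 2))), -1)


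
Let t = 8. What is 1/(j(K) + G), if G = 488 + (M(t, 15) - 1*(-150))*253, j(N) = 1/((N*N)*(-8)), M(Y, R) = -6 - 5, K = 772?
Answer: 4767872/169998476159 ≈ 2.8047e-5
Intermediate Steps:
M(Y, R) = -11
j(N) = -1/(8*N**2) (j(N) = 1/(N**2*(-8)) = 1/(-8*N**2) = -1/(8*N**2))
G = 35655 (G = 488 + (-11 - 1*(-150))*253 = 488 + (-11 + 150)*253 = 488 + 139*253 = 488 + 35167 = 35655)
1/(j(K) + G) = 1/(-1/8/772**2 + 35655) = 1/(-1/8*1/595984 + 35655) = 1/(-1/4767872 + 35655) = 1/(169998476159/4767872) = 4767872/169998476159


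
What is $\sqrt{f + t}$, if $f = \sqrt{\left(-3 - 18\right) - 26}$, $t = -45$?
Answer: $\sqrt{-45 + i \sqrt{47}} \approx 0.50952 + 6.7275 i$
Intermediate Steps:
$f = i \sqrt{47}$ ($f = \sqrt{-21 - 26} = \sqrt{-47} = i \sqrt{47} \approx 6.8557 i$)
$\sqrt{f + t} = \sqrt{i \sqrt{47} - 45} = \sqrt{-45 + i \sqrt{47}}$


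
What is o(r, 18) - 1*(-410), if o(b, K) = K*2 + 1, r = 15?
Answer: 447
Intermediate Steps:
o(b, K) = 1 + 2*K (o(b, K) = 2*K + 1 = 1 + 2*K)
o(r, 18) - 1*(-410) = (1 + 2*18) - 1*(-410) = (1 + 36) + 410 = 37 + 410 = 447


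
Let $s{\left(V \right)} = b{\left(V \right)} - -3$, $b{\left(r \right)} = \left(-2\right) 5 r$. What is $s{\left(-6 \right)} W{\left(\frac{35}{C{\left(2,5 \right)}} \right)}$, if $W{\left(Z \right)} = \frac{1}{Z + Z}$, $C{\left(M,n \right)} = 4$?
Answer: $\frac{18}{5} \approx 3.6$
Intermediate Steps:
$b{\left(r \right)} = - 10 r$
$W{\left(Z \right)} = \frac{1}{2 Z}$
$s{\left(V \right)} = 3 - 10 V$ ($s{\left(V \right)} = - 10 V - -3 = - 10 V + 3 = 3 - 10 V$)
$s{\left(-6 \right)} W{\left(\frac{35}{C{\left(2,5 \right)}} \right)} = \left(3 - -60\right) \frac{1}{2 \cdot \frac{35}{4}} = \left(3 + 60\right) \frac{1}{2 \cdot 35 \cdot \frac{1}{4}} = 63 \frac{1}{2 \cdot \frac{35}{4}} = 63 \cdot \frac{1}{2} \cdot \frac{4}{35} = 63 \cdot \frac{2}{35} = \frac{18}{5}$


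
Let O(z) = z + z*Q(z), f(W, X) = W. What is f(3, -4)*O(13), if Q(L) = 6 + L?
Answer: 780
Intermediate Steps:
O(z) = z + z*(6 + z)
f(3, -4)*O(13) = 3*(13*(7 + 13)) = 3*(13*20) = 3*260 = 780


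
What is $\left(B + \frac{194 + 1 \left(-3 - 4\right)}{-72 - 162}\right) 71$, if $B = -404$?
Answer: $- \frac{6725333}{234} \approx -28741.0$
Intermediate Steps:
$\left(B + \frac{194 + 1 \left(-3 - 4\right)}{-72 - 162}\right) 71 = \left(-404 + \frac{194 + 1 \left(-3 - 4\right)}{-72 - 162}\right) 71 = \left(-404 + \frac{194 + 1 \left(-7\right)}{-234}\right) 71 = \left(-404 + \left(194 - 7\right) \left(- \frac{1}{234}\right)\right) 71 = \left(-404 + 187 \left(- \frac{1}{234}\right)\right) 71 = \left(-404 - \frac{187}{234}\right) 71 = \left(- \frac{94723}{234}\right) 71 = - \frac{6725333}{234}$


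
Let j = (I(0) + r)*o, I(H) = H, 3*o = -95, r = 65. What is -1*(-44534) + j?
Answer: 127427/3 ≈ 42476.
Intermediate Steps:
o = -95/3 (o = (⅓)*(-95) = -95/3 ≈ -31.667)
j = -6175/3 (j = (0 + 65)*(-95/3) = 65*(-95/3) = -6175/3 ≈ -2058.3)
-1*(-44534) + j = -1*(-44534) - 6175/3 = 44534 - 6175/3 = 127427/3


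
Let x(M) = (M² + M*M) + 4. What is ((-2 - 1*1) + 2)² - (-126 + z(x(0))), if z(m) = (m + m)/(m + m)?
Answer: 126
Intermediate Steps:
x(M) = 4 + 2*M² (x(M) = (M² + M²) + 4 = 2*M² + 4 = 4 + 2*M²)
z(m) = 1 (z(m) = (2*m)/((2*m)) = (2*m)*(1/(2*m)) = 1)
((-2 - 1*1) + 2)² - (-126 + z(x(0))) = ((-2 - 1*1) + 2)² - (-126 + 1) = ((-2 - 1) + 2)² - 1*(-125) = (-3 + 2)² + 125 = (-1)² + 125 = 1 + 125 = 126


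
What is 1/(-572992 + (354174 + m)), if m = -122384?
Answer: -1/341202 ≈ -2.9308e-6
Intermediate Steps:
1/(-572992 + (354174 + m)) = 1/(-572992 + (354174 - 122384)) = 1/(-572992 + 231790) = 1/(-341202) = -1/341202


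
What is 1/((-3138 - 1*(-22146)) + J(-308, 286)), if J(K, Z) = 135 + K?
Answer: 1/18835 ≈ 5.3093e-5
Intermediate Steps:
1/((-3138 - 1*(-22146)) + J(-308, 286)) = 1/((-3138 - 1*(-22146)) + (135 - 308)) = 1/((-3138 + 22146) - 173) = 1/(19008 - 173) = 1/18835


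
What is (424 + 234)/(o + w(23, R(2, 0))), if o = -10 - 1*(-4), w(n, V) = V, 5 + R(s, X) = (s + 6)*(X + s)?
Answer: 658/5 ≈ 131.60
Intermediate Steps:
R(s, X) = -5 + (6 + s)*(X + s) (R(s, X) = -5 + (s + 6)*(X + s) = -5 + (6 + s)*(X + s))
o = -6 (o = -10 + 4 = -6)
(424 + 234)/(o + w(23, R(2, 0))) = (424 + 234)/(-6 + (-5 + 2² + 6*0 + 6*2 + 0*2)) = 658/(-6 + (-5 + 4 + 0 + 12 + 0)) = 658/(-6 + 11) = 658/5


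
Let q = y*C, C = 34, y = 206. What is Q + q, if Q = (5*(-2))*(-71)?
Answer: 7714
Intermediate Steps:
Q = 710 (Q = -10*(-71) = 710)
q = 7004 (q = 206*34 = 7004)
Q + q = 710 + 7004 = 7714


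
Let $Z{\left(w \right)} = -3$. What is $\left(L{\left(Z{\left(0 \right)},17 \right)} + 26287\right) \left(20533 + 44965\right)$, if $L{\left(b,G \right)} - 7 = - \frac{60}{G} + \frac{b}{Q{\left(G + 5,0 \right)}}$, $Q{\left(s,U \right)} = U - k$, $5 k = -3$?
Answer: $\frac{29267977794}{17} \approx 1.7216 \cdot 10^{9}$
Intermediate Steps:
$k = - \frac{3}{5}$ ($k = \frac{1}{5} \left(-3\right) = - \frac{3}{5} \approx -0.6$)
$Q{\left(s,U \right)} = \frac{3}{5} + U$ ($Q{\left(s,U \right)} = U - - \frac{3}{5} = U + \frac{3}{5} = \frac{3}{5} + U$)
$L{\left(b,G \right)} = 7 - \frac{60}{G} + \frac{5 b}{3}$ ($L{\left(b,G \right)} = 7 + \left(- \frac{60}{G} + \frac{b}{\frac{3}{5} + 0}\right) = 7 + \left(- \frac{60}{G} + \frac{b}{\frac{3}{5}}\right) = 7 + \left(- \frac{60}{G} + b \frac{5}{3}\right) = 7 + \left(- \frac{60}{G} + \frac{5 b}{3}\right) = 7 - \frac{60}{G} + \frac{5 b}{3}$)
$\left(L{\left(Z{\left(0 \right)},17 \right)} + 26287\right) \left(20533 + 44965\right) = \left(\left(7 - \frac{60}{17} + \frac{5}{3} \left(-3\right)\right) + 26287\right) \left(20533 + 44965\right) = \left(\left(7 - \frac{60}{17} - 5\right) + 26287\right) 65498 = \left(- \frac{26}{17} + 26287\right) 65498 = \frac{446853}{17} \cdot 65498 = \frac{29267977794}{17}$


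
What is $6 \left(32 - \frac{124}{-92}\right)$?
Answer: $\frac{4602}{23} \approx 200.09$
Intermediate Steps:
$6 \left(32 - \frac{124}{-92}\right) = 6 \left(32 - - \frac{31}{23}\right) = 6 \left(32 + \frac{31}{23}\right) = 6 \cdot \frac{767}{23} = \frac{4602}{23}$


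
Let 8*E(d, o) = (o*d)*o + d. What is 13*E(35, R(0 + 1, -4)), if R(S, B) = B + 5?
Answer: 455/4 ≈ 113.75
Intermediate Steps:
R(S, B) = 5 + B
E(d, o) = d/8 + d*o**2/8 (E(d, o) = ((o*d)*o + d)/8 = ((d*o)*o + d)/8 = (d*o**2 + d)/8 = (d + d*o**2)/8 = d/8 + d*o**2/8)
13*E(35, R(0 + 1, -4)) = 13*((1/8)*35*(1 + (5 - 4)**2)) = 13*((1/8)*35*(1 + 1**2)) = 13*((1/8)*35*(1 + 1)) = 13*((1/8)*35*2) = 13*(35/4) = 455/4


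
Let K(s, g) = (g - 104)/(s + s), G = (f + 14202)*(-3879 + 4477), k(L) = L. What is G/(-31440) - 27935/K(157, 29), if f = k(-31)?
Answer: 366857627/3144 ≈ 1.1669e+5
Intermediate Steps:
f = -31
G = 8474258 (G = (-31 + 14202)*(-3879 + 4477) = 14171*598 = 8474258)
K(s, g) = (-104 + g)/(2*s) (K(s, g) = (-104 + g)/((2*s)) = (-104 + g)*(1/(2*s)) = (-104 + g)/(2*s))
G/(-31440) - 27935/K(157, 29) = 8474258/(-31440) - 27935*314/(-104 + 29) = 8474258*(-1/31440) - 27935/((1/2)*(1/157)*(-75)) = -4237129/15720 - 27935/(-75/314) = -4237129/15720 - 27935*(-314/75) = -4237129/15720 + 1754318/15 = 366857627/3144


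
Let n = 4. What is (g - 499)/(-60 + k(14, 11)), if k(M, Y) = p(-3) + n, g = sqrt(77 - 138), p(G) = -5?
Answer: 499/61 - I*sqrt(61)/61 ≈ 8.1803 - 0.12804*I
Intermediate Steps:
g = I*sqrt(61) (g = sqrt(-61) = I*sqrt(61) ≈ 7.8102*I)
k(M, Y) = -1 (k(M, Y) = -5 + 4 = -1)
(g - 499)/(-60 + k(14, 11)) = (I*sqrt(61) - 499)/(-60 - 1) = (-499 + I*sqrt(61))/(-61) = (-499 + I*sqrt(61))*(-1/61) = 499/61 - I*sqrt(61)/61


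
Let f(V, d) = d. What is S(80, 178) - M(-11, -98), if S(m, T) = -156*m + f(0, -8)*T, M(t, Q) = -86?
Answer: -13818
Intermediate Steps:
S(m, T) = -156*m - 8*T
S(80, 178) - M(-11, -98) = (-156*80 - 8*178) - 1*(-86) = (-12480 - 1424) + 86 = -13904 + 86 = -13818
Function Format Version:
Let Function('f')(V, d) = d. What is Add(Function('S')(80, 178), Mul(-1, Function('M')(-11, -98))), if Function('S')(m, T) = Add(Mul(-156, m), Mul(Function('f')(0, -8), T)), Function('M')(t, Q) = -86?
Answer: -13818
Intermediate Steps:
Function('S')(m, T) = Add(Mul(-156, m), Mul(-8, T))
Add(Function('S')(80, 178), Mul(-1, Function('M')(-11, -98))) = Add(Add(Mul(-156, 80), Mul(-8, 178)), Mul(-1, -86)) = Add(Add(-12480, -1424), 86) = Add(-13904, 86) = -13818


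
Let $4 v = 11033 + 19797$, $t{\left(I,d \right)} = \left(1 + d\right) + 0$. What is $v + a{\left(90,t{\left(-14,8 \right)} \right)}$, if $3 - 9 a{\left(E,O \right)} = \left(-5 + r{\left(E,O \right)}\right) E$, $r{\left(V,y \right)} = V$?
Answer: $\frac{41147}{6} \approx 6857.8$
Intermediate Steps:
$t{\left(I,d \right)} = 1 + d$
$a{\left(E,O \right)} = \frac{1}{3} - \frac{E \left(-5 + E\right)}{9}$ ($a{\left(E,O \right)} = \frac{1}{3} - \frac{\left(-5 + E\right) E}{9} = \frac{1}{3} - \frac{E \left(-5 + E\right)}{9}$)
$v = \frac{15415}{2}$ ($v = \frac{11033 + 19797}{4} = \frac{1}{4} \cdot 30830 = \frac{15415}{2} \approx 7707.5$)
$v + a{\left(90,t{\left(-14,8 \right)} \right)} = \frac{15415}{2} + \left(\frac{1}{3} - \frac{90^{2}}{9} + \frac{5}{9} \cdot 90\right) = \frac{15415}{2} + \left(\frac{1}{3} - 900 + 50\right) = \frac{15415}{2} - \frac{2549}{3} = \frac{41147}{6}$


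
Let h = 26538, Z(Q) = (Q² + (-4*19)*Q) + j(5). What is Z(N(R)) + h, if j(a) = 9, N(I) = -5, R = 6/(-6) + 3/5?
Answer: 26952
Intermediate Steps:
R = -⅖ (R = 6*(-⅙) + 3*(⅕) = -1 + ⅗ = -⅖ ≈ -0.40000)
Z(Q) = 9 + Q² - 76*Q (Z(Q) = (Q² + (-4*19)*Q) + 9 = (Q² - 76*Q) + 9 = 9 + Q² - 76*Q)
Z(N(R)) + h = (9 + (-5)² - 76*(-5)) + 26538 = (9 + 25 + 380) + 26538 = 414 + 26538 = 26952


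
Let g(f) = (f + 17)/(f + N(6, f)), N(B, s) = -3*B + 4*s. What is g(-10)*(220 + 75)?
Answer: -2065/68 ≈ -30.368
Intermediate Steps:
g(f) = (17 + f)/(-18 + 5*f) (g(f) = (f + 17)/(f + (-3*6 + 4*f)) = (17 + f)/(f + (-18 + 4*f)) = (17 + f)/(-18 + 5*f))
g(-10)*(220 + 75) = ((17 - 10)/(-18 + 5*(-10)))*(220 + 75) = (7/(-18 - 50))*295 = (7/(-68))*295 = -1/68*7*295 = -7/68*295 = -2065/68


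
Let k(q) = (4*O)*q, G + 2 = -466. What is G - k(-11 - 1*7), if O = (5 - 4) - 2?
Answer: -540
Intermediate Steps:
G = -468 (G = -2 - 466 = -468)
O = -1 (O = 1 - 2 = -1)
k(q) = -4*q (k(q) = (4*(-1))*q = -4*q)
G - k(-11 - 1*7) = -468 - (-4)*(-11 - 1*7) = -468 - (-4)*(-11 - 7) = -468 - (-4)*(-18) = -468 - 1*72 = -468 - 72 = -540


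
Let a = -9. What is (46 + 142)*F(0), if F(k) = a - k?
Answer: -1692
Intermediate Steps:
F(k) = -9 - k
(46 + 142)*F(0) = (46 + 142)*(-9 - 1*0) = 188*(-9 + 0) = 188*(-9) = -1692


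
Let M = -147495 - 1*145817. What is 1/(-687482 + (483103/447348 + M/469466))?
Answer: -105007338084/72190607006716277 ≈ -1.4546e-6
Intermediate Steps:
M = -293312 (M = -147495 - 145817 = -293312)
1/(-687482 + (483103/447348 + M/469466)) = 1/(-687482 + (483103/447348 - 293312/469466)) = 1/(-687482 + (483103*(1/447348) - 293312*1/469466)) = 1/(-687482 + (483103/447348 - 146656/234733)) = 1/(-687482 + 47793948211/105007338084) = 1/(-72190607006716277/105007338084) = -105007338084/72190607006716277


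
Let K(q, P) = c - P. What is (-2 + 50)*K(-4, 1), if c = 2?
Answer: 48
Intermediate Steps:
K(q, P) = 2 - P
(-2 + 50)*K(-4, 1) = (-2 + 50)*(2 - 1*1) = 48*(2 - 1) = 48*1 = 48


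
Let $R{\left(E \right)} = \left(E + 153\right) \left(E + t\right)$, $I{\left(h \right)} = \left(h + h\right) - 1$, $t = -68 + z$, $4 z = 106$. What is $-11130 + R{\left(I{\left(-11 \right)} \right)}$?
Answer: $-19515$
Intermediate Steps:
$z = \frac{53}{2}$ ($z = \frac{1}{4} \cdot 106 = \frac{53}{2} \approx 26.5$)
$t = - \frac{83}{2}$ ($t = -68 + \frac{53}{2} = - \frac{83}{2} \approx -41.5$)
$I{\left(h \right)} = -1 + 2 h$ ($I{\left(h \right)} = 2 h - 1 = -1 + 2 h$)
$R{\left(E \right)} = \left(153 + E\right) \left(- \frac{83}{2} + E\right)$ ($R{\left(E \right)} = \left(E + 153\right) \left(E - \frac{83}{2}\right) = \left(153 + E\right) \left(- \frac{83}{2} + E\right)$)
$-11130 + R{\left(I{\left(-11 \right)} \right)} = -11130 + \left(- \frac{12699}{2} + \left(-1 + 2 \left(-11\right)\right)^{2} + \frac{223 \left(-1 + 2 \left(-11\right)\right)}{2}\right) = -11130 + \left(- \frac{12699}{2} + \left(-1 - 22\right)^{2} + \frac{223 \left(-1 - 22\right)}{2}\right) = -11130 + \left(- \frac{12699}{2} + \left(-23\right)^{2} + \frac{223}{2} \left(-23\right)\right) = -11130 - 8385 = -19515$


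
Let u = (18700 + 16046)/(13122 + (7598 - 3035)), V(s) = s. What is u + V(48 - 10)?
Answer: 235592/5895 ≈ 39.965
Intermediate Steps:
u = 11582/5895 (u = 34746/(13122 + 4563) = 34746/17685 = 34746*(1/17685) = 11582/5895 ≈ 1.9647)
u + V(48 - 10) = 11582/5895 + (48 - 10) = 11582/5895 + 38 = 235592/5895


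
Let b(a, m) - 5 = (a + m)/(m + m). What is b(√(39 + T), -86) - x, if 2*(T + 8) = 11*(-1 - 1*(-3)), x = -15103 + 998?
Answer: 28221/2 - √42/172 ≈ 14110.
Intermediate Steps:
x = -14105
T = 3 (T = -8 + (11*(-1 - 1*(-3)))/2 = -8 + (11*(-1 + 3))/2 = -8 + (11*2)/2 = -8 + (½)*22 = -8 + 11 = 3)
b(a, m) = 5 + (a + m)/(2*m) (b(a, m) = 5 + (a + m)/(m + m) = 5 + (a + m)/((2*m)) = 5 + (a + m)*(1/(2*m)) = 5 + (a + m)/(2*m))
b(√(39 + T), -86) - x = (½)*(√(39 + 3) + 11*(-86))/(-86) - 1*(-14105) = (½)*(-1/86)*(√42 - 946) + 14105 = (½)*(-1/86)*(-946 + √42) + 14105 = (11/2 - √42/172) + 14105 = 28221/2 - √42/172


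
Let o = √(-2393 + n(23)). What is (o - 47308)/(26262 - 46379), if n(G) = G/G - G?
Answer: 47308/20117 - I*√2415/20117 ≈ 2.3516 - 0.0024428*I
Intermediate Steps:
n(G) = 1 - G
o = I*√2415 (o = √(-2393 + (1 - 1*23)) = √(-2393 + (1 - 23)) = √(-2393 - 22) = √(-2415) = I*√2415 ≈ 49.143*I)
(o - 47308)/(26262 - 46379) = (I*√2415 - 47308)/(26262 - 46379) = (-47308 + I*√2415)/(-20117) = (-47308 + I*√2415)*(-1/20117) = 47308/20117 - I*√2415/20117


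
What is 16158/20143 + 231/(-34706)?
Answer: 79446645/99868994 ≈ 0.79551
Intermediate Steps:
16158/20143 + 231/(-34706) = 16158*(1/20143) + 231*(-1/34706) = 16158/20143 - 33/4958 = 79446645/99868994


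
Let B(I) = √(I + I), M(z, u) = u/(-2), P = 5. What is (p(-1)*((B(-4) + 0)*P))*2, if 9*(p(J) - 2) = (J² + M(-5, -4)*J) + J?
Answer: 320*I*√2/9 ≈ 50.283*I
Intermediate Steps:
M(z, u) = -u/2 (M(z, u) = u*(-½) = -u/2)
B(I) = √2*√I (B(I) = √(2*I) = √2*√I)
p(J) = 2 + J/3 + J²/9 (p(J) = 2 + ((J² + (-½*(-4))*J) + J)/9 = 2 + ((J² + 2*J) + J)/9 = 2 + (J² + 3*J)/9 = 2 + (J/3 + J²/9) = 2 + J/3 + J²/9)
(p(-1)*((B(-4) + 0)*P))*2 = ((2 + (⅓)*(-1) + (⅑)*(-1)²)*((√2*√(-4) + 0)*5))*2 = ((2 - ⅓ + (⅑)*1)*((√2*(2*I) + 0)*5))*2 = ((2 - ⅓ + ⅑)*((2*I*√2 + 0)*5))*2 = (16*((2*I*√2)*5)/9)*2 = (16*(10*I*√2)/9)*2 = (160*I*√2/9)*2 = 320*I*√2/9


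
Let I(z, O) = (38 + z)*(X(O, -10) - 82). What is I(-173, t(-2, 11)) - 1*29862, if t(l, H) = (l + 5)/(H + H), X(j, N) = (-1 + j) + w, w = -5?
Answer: -396009/22 ≈ -18000.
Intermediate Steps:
X(j, N) = -6 + j (X(j, N) = (-1 + j) - 5 = -6 + j)
t(l, H) = (5 + l)/(2*H) (t(l, H) = (5 + l)/((2*H)) = (5 + l)*(1/(2*H)) = (5 + l)/(2*H))
I(z, O) = (-88 + O)*(38 + z) (I(z, O) = (38 + z)*((-6 + O) - 82) = (38 + z)*(-88 + O) = (-88 + O)*(38 + z))
I(-173, t(-2, 11)) - 1*29862 = (-3344 - 88*(-173) + 38*((½)*(5 - 2)/11) + ((½)*(5 - 2)/11)*(-173)) - 1*29862 = (-3344 + 15224 + 38*((½)*(1/11)*3) + ((½)*(1/11)*3)*(-173)) - 29862 = (-3344 + 15224 + 38*(3/22) + (3/22)*(-173)) - 29862 = (-3344 + 15224 + 57/11 - 519/22) - 29862 = 260955/22 - 29862 = -396009/22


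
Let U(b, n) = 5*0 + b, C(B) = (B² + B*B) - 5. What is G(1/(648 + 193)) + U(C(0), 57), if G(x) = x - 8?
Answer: -10932/841 ≈ -12.999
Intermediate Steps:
C(B) = -5 + 2*B² (C(B) = (B² + B²) - 5 = 2*B² - 5 = -5 + 2*B²)
U(b, n) = b (U(b, n) = 0 + b = b)
G(x) = -8 + x
G(1/(648 + 193)) + U(C(0), 57) = (-8 + 1/(648 + 193)) + (-5 + 2*0²) = (-8 + 1/841) + (-5 + 2*0) = (-8 + 1/841) + (-5 + 0) = -6727/841 - 5 = -10932/841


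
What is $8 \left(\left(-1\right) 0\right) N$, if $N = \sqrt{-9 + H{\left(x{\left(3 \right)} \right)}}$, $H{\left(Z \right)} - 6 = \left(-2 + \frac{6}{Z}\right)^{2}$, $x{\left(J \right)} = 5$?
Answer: $0$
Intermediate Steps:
$H{\left(Z \right)} = 6 + \left(-2 + \frac{6}{Z}\right)^{2}$
$N = \frac{i \sqrt{59}}{5}$ ($N = \sqrt{-9 + \left(10 - \frac{24}{5} + \frac{36}{25}\right)} = \sqrt{-9 + \frac{166}{25}} = \sqrt{- \frac{59}{25}} = \frac{i \sqrt{59}}{5} \approx 1.5362 i$)
$8 \left(\left(-1\right) 0\right) N = 8 \left(\left(-1\right) 0\right) \frac{i \sqrt{59}}{5} = 8 \cdot 0 \frac{i \sqrt{59}}{5} = 0 \frac{i \sqrt{59}}{5} = 0$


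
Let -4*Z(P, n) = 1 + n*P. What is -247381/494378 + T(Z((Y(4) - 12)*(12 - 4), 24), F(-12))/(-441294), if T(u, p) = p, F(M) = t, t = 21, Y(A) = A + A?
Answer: -1299739678/2597214823 ≈ -0.50044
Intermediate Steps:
Y(A) = 2*A
F(M) = 21
Z(P, n) = -¼ - P*n/4 (Z(P, n) = -(1 + n*P)/4 = -(1 + P*n)/4 = -¼ - P*n/4)
-247381/494378 + T(Z((Y(4) - 12)*(12 - 4), 24), F(-12))/(-441294) = -247381/494378 + 21/(-441294) = -247381*1/494378 + 21*(-1/441294) = -247381/494378 - 1/21014 = -1299739678/2597214823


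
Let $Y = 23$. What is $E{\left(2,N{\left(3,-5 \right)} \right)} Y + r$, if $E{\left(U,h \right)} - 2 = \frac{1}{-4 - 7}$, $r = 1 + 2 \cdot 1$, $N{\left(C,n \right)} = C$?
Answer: $\frac{516}{11} \approx 46.909$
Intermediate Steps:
$r = 3$ ($r = 1 + 2 = 3$)
$E{\left(U,h \right)} = \frac{21}{11}$ ($E{\left(U,h \right)} = 2 + \frac{1}{-4 - 7} = 2 + \frac{1}{-11} = 2 - \frac{1}{11} = \frac{21}{11}$)
$E{\left(2,N{\left(3,-5 \right)} \right)} Y + r = \frac{21}{11} \cdot 23 + 3 = \frac{483}{11} + 3 = \frac{516}{11}$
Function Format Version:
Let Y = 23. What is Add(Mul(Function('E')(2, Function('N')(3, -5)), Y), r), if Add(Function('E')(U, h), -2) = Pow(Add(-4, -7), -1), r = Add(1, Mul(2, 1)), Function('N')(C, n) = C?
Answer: Rational(516, 11) ≈ 46.909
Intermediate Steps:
r = 3 (r = Add(1, 2) = 3)
Function('E')(U, h) = Rational(21, 11) (Function('E')(U, h) = Add(2, Pow(Add(-4, -7), -1)) = Add(2, Pow(-11, -1)) = Add(2, Rational(-1, 11)) = Rational(21, 11))
Add(Mul(Function('E')(2, Function('N')(3, -5)), Y), r) = Add(Mul(Rational(21, 11), 23), 3) = Add(Rational(483, 11), 3) = Rational(516, 11)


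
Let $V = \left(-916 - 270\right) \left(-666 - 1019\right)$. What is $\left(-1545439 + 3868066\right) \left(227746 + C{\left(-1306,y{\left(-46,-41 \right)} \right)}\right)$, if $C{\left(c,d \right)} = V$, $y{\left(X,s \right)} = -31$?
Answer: $5170530031812$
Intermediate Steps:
$V = 1998410$ ($V = \left(-1186\right) \left(-1685\right) = 1998410$)
$C{\left(c,d \right)} = 1998410$
$\left(-1545439 + 3868066\right) \left(227746 + C{\left(-1306,y{\left(-46,-41 \right)} \right)}\right) = \left(-1545439 + 3868066\right) \left(227746 + 1998410\right) = 2322627 \cdot 2226156 = 5170530031812$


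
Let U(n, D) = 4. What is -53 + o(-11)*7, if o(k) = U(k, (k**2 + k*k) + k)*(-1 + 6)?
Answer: 87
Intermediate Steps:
o(k) = 20 (o(k) = 4*(-1 + 6) = 4*5 = 20)
-53 + o(-11)*7 = -53 + 20*7 = -53 + 140 = 87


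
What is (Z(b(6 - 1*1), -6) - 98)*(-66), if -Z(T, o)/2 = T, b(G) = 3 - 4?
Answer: 6336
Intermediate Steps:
b(G) = -1
Z(T, o) = -2*T
(Z(b(6 - 1*1), -6) - 98)*(-66) = (-2*(-1) - 98)*(-66) = (2 - 98)*(-66) = -96*(-66) = 6336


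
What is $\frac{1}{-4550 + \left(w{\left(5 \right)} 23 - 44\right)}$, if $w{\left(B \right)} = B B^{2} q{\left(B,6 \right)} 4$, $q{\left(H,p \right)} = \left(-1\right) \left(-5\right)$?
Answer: $\frac{1}{52906} \approx 1.8901 \cdot 10^{-5}$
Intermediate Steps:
$q{\left(H,p \right)} = 5$
$w{\left(B \right)} = 20 B^{3}$ ($w{\left(B \right)} = B B^{2} \cdot 5 \cdot 4 = B^{3} \cdot 5 \cdot 4 = 5 B^{3} \cdot 4 = 20 B^{3}$)
$\frac{1}{-4550 + \left(w{\left(5 \right)} 23 - 44\right)} = \frac{1}{-4550 - \left(44 - 20 \cdot 5^{3} \cdot 23\right)} = \frac{1}{-4550 - \left(44 - 20 \cdot 125 \cdot 23\right)} = \frac{1}{-4550 + \left(2500 \cdot 23 - 44\right)} = \frac{1}{-4550 + \left(57500 - 44\right)} = \frac{1}{-4550 + 57456} = \frac{1}{52906}$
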